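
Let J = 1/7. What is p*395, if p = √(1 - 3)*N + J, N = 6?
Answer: 395/7 + 2370*I*√2 ≈ 56.429 + 3351.7*I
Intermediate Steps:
J = ⅐ ≈ 0.14286
p = ⅐ + 6*I*√2 (p = √(1 - 3)*6 + ⅐ = √(-2)*6 + ⅐ = (I*√2)*6 + ⅐ = 6*I*√2 + ⅐ = ⅐ + 6*I*√2 ≈ 0.14286 + 8.4853*I)
p*395 = (⅐ + 6*I*√2)*395 = 395/7 + 2370*I*√2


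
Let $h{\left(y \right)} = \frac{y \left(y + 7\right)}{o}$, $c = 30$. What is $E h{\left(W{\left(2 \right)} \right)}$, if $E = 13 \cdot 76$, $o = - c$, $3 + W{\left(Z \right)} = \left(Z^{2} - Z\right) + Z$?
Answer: $- \frac{3952}{15} \approx -263.47$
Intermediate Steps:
$W{\left(Z \right)} = -3 + Z^{2}$ ($W{\left(Z \right)} = -3 + \left(\left(Z^{2} - Z\right) + Z\right) = -3 + Z^{2}$)
$o = -30$ ($o = \left(-1\right) 30 = -30$)
$h{\left(y \right)} = - \frac{y \left(7 + y\right)}{30}$ ($h{\left(y \right)} = \frac{y \left(y + 7\right)}{-30} = y \left(7 + y\right) \left(- \frac{1}{30}\right) = - \frac{y \left(7 + y\right)}{30}$)
$E = 988$
$E h{\left(W{\left(2 \right)} \right)} = 988 \left(- \frac{\left(-3 + 2^{2}\right) \left(7 - \left(3 - 2^{2}\right)\right)}{30}\right) = 988 \left(- \frac{\left(-3 + 4\right) \left(7 + \left(-3 + 4\right)\right)}{30}\right) = 988 \left(\left(- \frac{1}{30}\right) 1 \left(7 + 1\right)\right) = 988 \left(\left(- \frac{1}{30}\right) 1 \cdot 8\right) = 988 \left(- \frac{4}{15}\right) = - \frac{3952}{15}$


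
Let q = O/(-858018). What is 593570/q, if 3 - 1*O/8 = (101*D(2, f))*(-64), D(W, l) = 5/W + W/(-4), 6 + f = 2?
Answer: -127323436065/25862 ≈ -4.9232e+6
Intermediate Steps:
f = -4 (f = -6 + 2 = -4)
D(W, l) = 5/W - W/4 (D(W, l) = 5/W + W*(-¼) = 5/W - W/4)
O = 103448 (O = 24 - 8*101*(5/2 - ¼*2)*(-64) = 24 - 8*101*(5*(½) - ½)*(-64) = 24 - 8*101*(5/2 - ½)*(-64) = 24 - 8*101*2*(-64) = 24 - 1616*(-64) = 24 - 8*(-12928) = 24 + 103424 = 103448)
q = -51724/429009 (q = 103448/(-858018) = 103448*(-1/858018) = -51724/429009 ≈ -0.12057)
593570/q = 593570/(-51724/429009) = 593570*(-429009/51724) = -127323436065/25862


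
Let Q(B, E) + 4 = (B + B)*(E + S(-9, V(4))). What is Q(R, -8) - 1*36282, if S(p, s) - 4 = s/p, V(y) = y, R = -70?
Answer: -320974/9 ≈ -35664.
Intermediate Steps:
S(p, s) = 4 + s/p
Q(B, E) = -4 + 2*B*(32/9 + E) (Q(B, E) = -4 + (B + B)*(E + (4 + 4/(-9))) = -4 + (2*B)*(E + (4 + 4*(-⅑))) = -4 + (2*B)*(E + (4 - 4/9)) = -4 + (2*B)*(E + 32/9) = -4 + (2*B)*(32/9 + E) = -4 + 2*B*(32/9 + E))
Q(R, -8) - 1*36282 = (-4 + (64/9)*(-70) + 2*(-70)*(-8)) - 1*36282 = (-4 - 4480/9 + 1120) - 36282 = 5564/9 - 36282 = -320974/9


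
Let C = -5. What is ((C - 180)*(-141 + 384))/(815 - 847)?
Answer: 44955/32 ≈ 1404.8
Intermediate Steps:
((C - 180)*(-141 + 384))/(815 - 847) = ((-5 - 180)*(-141 + 384))/(815 - 847) = (-185*243)/(-32) = -1/32*(-44955) = 44955/32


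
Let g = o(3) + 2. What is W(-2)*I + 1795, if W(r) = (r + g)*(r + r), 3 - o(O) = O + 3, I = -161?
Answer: -137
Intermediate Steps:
o(O) = -O (o(O) = 3 - (O + 3) = 3 - (3 + O) = 3 + (-3 - O) = -O)
g = -1 (g = -1*3 + 2 = -3 + 2 = -1)
W(r) = 2*r*(-1 + r) (W(r) = (r - 1)*(r + r) = (-1 + r)*(2*r) = 2*r*(-1 + r))
W(-2)*I + 1795 = (2*(-2)*(-1 - 2))*(-161) + 1795 = (2*(-2)*(-3))*(-161) + 1795 = 12*(-161) + 1795 = -1932 + 1795 = -137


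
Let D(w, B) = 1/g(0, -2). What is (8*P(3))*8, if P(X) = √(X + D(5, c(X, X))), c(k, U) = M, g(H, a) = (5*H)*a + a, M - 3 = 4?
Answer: 32*√10 ≈ 101.19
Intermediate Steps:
M = 7 (M = 3 + 4 = 7)
g(H, a) = a + 5*H*a (g(H, a) = 5*H*a + a = a + 5*H*a)
c(k, U) = 7
D(w, B) = -½ (D(w, B) = 1/(-2*(1 + 5*0)) = 1/(-2*(1 + 0)) = 1/(-2*1) = 1/(-2) = -½)
P(X) = √(-½ + X) (P(X) = √(X - ½) = √(-½ + X))
(8*P(3))*8 = (8*(√(-2 + 4*3)/2))*8 = (8*(√(-2 + 12)/2))*8 = (8*(√10/2))*8 = (4*√10)*8 = 32*√10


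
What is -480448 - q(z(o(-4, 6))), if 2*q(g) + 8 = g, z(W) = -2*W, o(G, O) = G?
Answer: -480448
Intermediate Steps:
q(g) = -4 + g/2
-480448 - q(z(o(-4, 6))) = -480448 - (-4 + (-2*(-4))/2) = -480448 - (-4 + (1/2)*8) = -480448 - (-4 + 4) = -480448 - 1*0 = -480448 + 0 = -480448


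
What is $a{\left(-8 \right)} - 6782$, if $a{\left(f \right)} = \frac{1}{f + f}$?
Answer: $- \frac{108513}{16} \approx -6782.1$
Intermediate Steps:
$a{\left(f \right)} = \frac{1}{2 f}$
$a{\left(-8 \right)} - 6782 = \frac{1}{2 \left(-8\right)} - 6782 = \frac{1}{2} \left(- \frac{1}{8}\right) - 6782 = - \frac{1}{16} - 6782 = - \frac{108513}{16}$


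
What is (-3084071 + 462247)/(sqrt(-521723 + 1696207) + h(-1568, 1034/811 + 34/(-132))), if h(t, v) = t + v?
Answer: 11770564459355268864/3669965008285537 + 15023222861442048*sqrt(293621)/3669965008285537 ≈ 5425.4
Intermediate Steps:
(-3084071 + 462247)/(sqrt(-521723 + 1696207) + h(-1568, 1034/811 + 34/(-132))) = (-3084071 + 462247)/(sqrt(-521723 + 1696207) + (-1568 + (1034/811 + 34/(-132)))) = -2621824/(sqrt(1174484) + (-1568 + (1034*(1/811) + 34*(-1/132)))) = -2621824/(2*sqrt(293621) + (-1568 + (1034/811 - 17/66))) = -2621824/(2*sqrt(293621) + (-1568 + 54457/53526)) = -2621824/(2*sqrt(293621) - 83874311/53526) = -2621824/(-83874311/53526 + 2*sqrt(293621))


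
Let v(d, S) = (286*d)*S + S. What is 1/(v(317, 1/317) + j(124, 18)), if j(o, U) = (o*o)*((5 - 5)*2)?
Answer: 317/90663 ≈ 0.0034965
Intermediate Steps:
j(o, U) = 0 (j(o, U) = o**2*(0*2) = o**2*0 = 0)
v(d, S) = S + 286*S*d (v(d, S) = 286*S*d + S = S + 286*S*d)
1/(v(317, 1/317) + j(124, 18)) = 1/((1 + 286*317)/317 + 0) = 1/((1 + 90662)/317 + 0) = 1/((1/317)*90663 + 0) = 1/(90663/317 + 0) = 1/(90663/317) = 317/90663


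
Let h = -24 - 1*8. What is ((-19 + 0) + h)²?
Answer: 2601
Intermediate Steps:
h = -32 (h = -24 - 8 = -32)
((-19 + 0) + h)² = ((-19 + 0) - 32)² = (-19 - 32)² = (-51)² = 2601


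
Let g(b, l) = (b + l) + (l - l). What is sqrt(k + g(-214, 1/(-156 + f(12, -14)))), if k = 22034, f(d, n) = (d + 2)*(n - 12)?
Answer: 9*sqrt(18210270)/260 ≈ 147.72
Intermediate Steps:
f(d, n) = (-12 + n)*(2 + d) (f(d, n) = (2 + d)*(-12 + n) = (-12 + n)*(2 + d))
g(b, l) = b + l (g(b, l) = (b + l) + 0 = b + l)
sqrt(k + g(-214, 1/(-156 + f(12, -14)))) = sqrt(22034 + (-214 + 1/(-156 + (-24 - 12*12 + 2*(-14) + 12*(-14))))) = sqrt(22034 + (-214 + 1/(-156 + (-24 - 144 - 28 - 168)))) = sqrt(22034 + (-214 + 1/(-156 - 364))) = sqrt(22034 + (-214 + 1/(-520))) = sqrt(22034 + (-214 - 1/520)) = sqrt(22034 - 111281/520) = sqrt(11346399/520) = 9*sqrt(18210270)/260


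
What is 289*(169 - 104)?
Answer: 18785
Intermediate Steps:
289*(169 - 104) = 289*65 = 18785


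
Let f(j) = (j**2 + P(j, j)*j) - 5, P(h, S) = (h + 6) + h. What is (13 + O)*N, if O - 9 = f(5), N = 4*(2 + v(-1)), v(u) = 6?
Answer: 3904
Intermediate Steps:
P(h, S) = 6 + 2*h (P(h, S) = (6 + h) + h = 6 + 2*h)
f(j) = -5 + j**2 + j*(6 + 2*j) (f(j) = (j**2 + (6 + 2*j)*j) - 5 = (j**2 + j*(6 + 2*j)) - 5 = -5 + j**2 + j*(6 + 2*j))
N = 32 (N = 4*(2 + 6) = 4*8 = 32)
O = 109 (O = 9 + (-5 + 3*5**2 + 6*5) = 9 + (-5 + 3*25 + 30) = 9 + (-5 + 75 + 30) = 9 + 100 = 109)
(13 + O)*N = (13 + 109)*32 = 122*32 = 3904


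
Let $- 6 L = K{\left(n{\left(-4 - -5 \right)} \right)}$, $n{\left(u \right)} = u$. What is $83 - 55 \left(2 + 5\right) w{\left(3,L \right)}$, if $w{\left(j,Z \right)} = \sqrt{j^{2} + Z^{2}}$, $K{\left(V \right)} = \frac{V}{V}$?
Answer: $83 - \frac{1925 \sqrt{13}}{6} \approx -1073.8$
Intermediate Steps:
$K{\left(V \right)} = 1$
$L = - \frac{1}{6}$ ($L = \left(- \frac{1}{6}\right) 1 = - \frac{1}{6} \approx -0.16667$)
$w{\left(j,Z \right)} = \sqrt{Z^{2} + j^{2}}$
$83 - 55 \left(2 + 5\right) w{\left(3,L \right)} = 83 - 55 \left(2 + 5\right) \sqrt{\left(- \frac{1}{6}\right)^{2} + 3^{2}} = 83 - 55 \cdot 7 \sqrt{\frac{1}{36} + 9} = 83 - 55 \cdot 7 \sqrt{\frac{325}{36}} = 83 - 55 \cdot 7 \frac{5 \sqrt{13}}{6} = 83 - 55 \frac{35 \sqrt{13}}{6} = 83 - \frac{1925 \sqrt{13}}{6}$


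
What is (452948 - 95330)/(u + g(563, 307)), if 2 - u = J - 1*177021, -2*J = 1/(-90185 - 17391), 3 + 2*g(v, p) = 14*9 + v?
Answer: 76942227936/38160649631 ≈ 2.0163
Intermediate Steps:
g(v, p) = 123/2 + v/2 (g(v, p) = -3/2 + (14*9 + v)/2 = -3/2 + (126 + v)/2 = -3/2 + (63 + v/2) = 123/2 + v/2)
J = 1/215152 (J = -1/(2*(-90185 - 17391)) = -½/(-107576) = -½*(-1/107576) = 1/215152 ≈ 4.6479e-6)
u = 38086852495/215152 (u = 2 - (1/215152 - 1*177021) = 2 - (1/215152 - 177021) = 2 - 1*(-38086422191/215152) = 2 + 38086422191/215152 = 38086852495/215152 ≈ 1.7702e+5)
(452948 - 95330)/(u + g(563, 307)) = (452948 - 95330)/(38086852495/215152 + (123/2 + (½)*563)) = 357618/(38086852495/215152 + (123/2 + 563/2)) = 357618/(38086852495/215152 + 343) = 357618/(38160649631/215152) = 357618*(215152/38160649631) = 76942227936/38160649631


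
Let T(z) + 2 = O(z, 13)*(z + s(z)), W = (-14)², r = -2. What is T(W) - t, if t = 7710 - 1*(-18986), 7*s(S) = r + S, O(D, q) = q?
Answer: -166528/7 ≈ -23790.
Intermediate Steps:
s(S) = -2/7 + S/7 (s(S) = (-2 + S)/7 = -2/7 + S/7)
W = 196
T(z) = -40/7 + 104*z/7 (T(z) = -2 + 13*(z + (-2/7 + z/7)) = -2 + 13*(-2/7 + 8*z/7) = -2 + (-26/7 + 104*z/7) = -40/7 + 104*z/7)
t = 26696 (t = 7710 + 18986 = 26696)
T(W) - t = (-40/7 + (104/7)*196) - 1*26696 = (-40/7 + 2912) - 26696 = 20344/7 - 26696 = -166528/7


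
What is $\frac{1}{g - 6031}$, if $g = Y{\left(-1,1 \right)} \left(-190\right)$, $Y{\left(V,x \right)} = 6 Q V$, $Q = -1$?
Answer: $- \frac{1}{7171} \approx -0.00013945$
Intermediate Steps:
$Y{\left(V,x \right)} = - 6 V$ ($Y{\left(V,x \right)} = 6 \left(-1\right) V = - 6 V$)
$g = -1140$ ($g = \left(-6\right) \left(-1\right) \left(-190\right) = 6 \left(-190\right) = -1140$)
$\frac{1}{g - 6031} = \frac{1}{-1140 - 6031} = \frac{1}{-7171} = - \frac{1}{7171}$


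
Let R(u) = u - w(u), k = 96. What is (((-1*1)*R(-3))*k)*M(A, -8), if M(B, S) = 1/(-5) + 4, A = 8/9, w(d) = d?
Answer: 0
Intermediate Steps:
R(u) = 0 (R(u) = u - u = 0)
A = 8/9 (A = 8*(1/9) = 8/9 ≈ 0.88889)
M(B, S) = 19/5 (M(B, S) = -1/5 + 4 = 19/5)
(((-1*1)*R(-3))*k)*M(A, -8) = ((-1*1*0)*96)*(19/5) = (-1*0*96)*(19/5) = (0*96)*(19/5) = 0*(19/5) = 0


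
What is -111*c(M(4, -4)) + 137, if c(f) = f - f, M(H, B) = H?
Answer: 137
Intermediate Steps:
c(f) = 0
-111*c(M(4, -4)) + 137 = -111*0 + 137 = 0 + 137 = 137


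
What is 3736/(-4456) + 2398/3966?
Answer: -258218/1104531 ≈ -0.23378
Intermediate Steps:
3736/(-4456) + 2398/3966 = 3736*(-1/4456) + 2398*(1/3966) = -467/557 + 1199/1983 = -258218/1104531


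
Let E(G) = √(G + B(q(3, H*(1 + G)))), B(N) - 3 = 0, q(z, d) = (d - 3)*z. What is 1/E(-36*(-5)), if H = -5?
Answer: √183/183 ≈ 0.073922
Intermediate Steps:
q(z, d) = z*(-3 + d) (q(z, d) = (-3 + d)*z = z*(-3 + d))
B(N) = 3 (B(N) = 3 + 0 = 3)
E(G) = √(3 + G) (E(G) = √(G + 3) = √(3 + G))
1/E(-36*(-5)) = 1/(√(3 - 36*(-5))) = 1/(√(3 + 180)) = 1/(√183) = √183/183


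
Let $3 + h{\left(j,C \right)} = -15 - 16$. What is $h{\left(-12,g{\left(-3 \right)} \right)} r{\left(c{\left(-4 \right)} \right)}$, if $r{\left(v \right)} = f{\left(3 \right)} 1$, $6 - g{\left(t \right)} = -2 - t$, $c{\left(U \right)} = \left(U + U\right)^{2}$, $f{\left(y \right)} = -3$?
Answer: $102$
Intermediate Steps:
$c{\left(U \right)} = 4 U^{2}$ ($c{\left(U \right)} = \left(2 U\right)^{2} = 4 U^{2}$)
$g{\left(t \right)} = 8 + t$ ($g{\left(t \right)} = 6 - \left(-2 - t\right) = 6 + \left(2 + t\right) = 8 + t$)
$r{\left(v \right)} = -3$ ($r{\left(v \right)} = \left(-3\right) 1 = -3$)
$h{\left(j,C \right)} = -34$ ($h{\left(j,C \right)} = -3 - 31 = -34$)
$h{\left(-12,g{\left(-3 \right)} \right)} r{\left(c{\left(-4 \right)} \right)} = \left(-34\right) \left(-3\right) = 102$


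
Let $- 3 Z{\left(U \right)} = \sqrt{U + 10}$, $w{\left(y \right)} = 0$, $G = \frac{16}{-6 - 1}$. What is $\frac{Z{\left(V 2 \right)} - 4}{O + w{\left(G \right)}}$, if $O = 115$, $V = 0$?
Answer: $- \frac{4}{115} - \frac{\sqrt{10}}{345} \approx -0.043949$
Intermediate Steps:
$G = - \frac{16}{7}$ ($G = \frac{16}{-7} = 16 \left(- \frac{1}{7}\right) = - \frac{16}{7} \approx -2.2857$)
$Z{\left(U \right)} = - \frac{\sqrt{10 + U}}{3}$ ($Z{\left(U \right)} = - \frac{\sqrt{U + 10}}{3} = - \frac{\sqrt{10 + U}}{3}$)
$\frac{Z{\left(V 2 \right)} - 4}{O + w{\left(G \right)}} = \frac{- \frac{\sqrt{10 + 0 \cdot 2}}{3} - 4}{115 + 0} = \frac{- \frac{\sqrt{10 + 0}}{3} - 4}{115} = \left(- \frac{\sqrt{10}}{3} - 4\right) \frac{1}{115} = \left(-4 - \frac{\sqrt{10}}{3}\right) \frac{1}{115} = - \frac{4}{115} - \frac{\sqrt{10}}{345}$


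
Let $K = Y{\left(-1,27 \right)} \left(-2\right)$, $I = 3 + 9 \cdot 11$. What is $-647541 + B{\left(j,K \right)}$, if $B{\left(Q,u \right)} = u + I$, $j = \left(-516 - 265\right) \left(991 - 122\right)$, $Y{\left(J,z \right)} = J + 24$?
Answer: $-647485$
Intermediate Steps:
$Y{\left(J,z \right)} = 24 + J$
$I = 102$ ($I = 3 + 99 = 102$)
$j = -678689$ ($j = \left(-781\right) 869 = -678689$)
$K = -46$ ($K = \left(24 - 1\right) \left(-2\right) = 23 \left(-2\right) = -46$)
$B{\left(Q,u \right)} = 102 + u$ ($B{\left(Q,u \right)} = u + 102 = 102 + u$)
$-647541 + B{\left(j,K \right)} = -647541 + \left(102 - 46\right) = -647541 + 56 = -647485$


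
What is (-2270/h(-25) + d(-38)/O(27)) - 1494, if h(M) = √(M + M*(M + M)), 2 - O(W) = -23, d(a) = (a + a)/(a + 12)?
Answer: -3546134/2275 ≈ -1558.7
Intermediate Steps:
d(a) = 2*a/(12 + a) (d(a) = (2*a)/(12 + a) = 2*a/(12 + a))
O(W) = 25 (O(W) = 2 - 1*(-23) = 2 + 23 = 25)
h(M) = √(M + 2*M²) (h(M) = √(M + M*(2*M)) = √(M + 2*M²))
(-2270/h(-25) + d(-38)/O(27)) - 1494 = (-2270/(√(-25*(1 + 2*(-25)))) + (2*(-38)/(12 - 38))/25) - 1494 = (-2270/(√(-25*(1 - 50))) + (2*(-38)/(-26))*(1/25)) - 1494 = (-2270/(√(-25*(-49))) + (2*(-38)*(-1/26))*(1/25)) - 1494 = (-2270/(√1225) + (38/13)*(1/25)) - 1494 = (-2270/35 + 38/325) - 1494 = (-2270*1/35 + 38/325) - 1494 = (-454/7 + 38/325) - 1494 = -147284/2275 - 1494 = -3546134/2275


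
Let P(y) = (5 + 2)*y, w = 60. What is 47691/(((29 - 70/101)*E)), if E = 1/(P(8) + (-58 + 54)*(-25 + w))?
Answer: -134870148/953 ≈ -1.4152e+5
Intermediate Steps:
P(y) = 7*y
E = -1/84 (E = 1/(7*8 + (-58 + 54)*(-25 + 60)) = 1/(56 - 4*35) = 1/(56 - 140) = 1/(-84) = -1/84 ≈ -0.011905)
47691/(((29 - 70/101)*E)) = 47691/(((29 - 70/101)*(-1/84))) = 47691/(((2859/101)*(-1/84))) = 47691/(-953/2828) = 47691*(-2828/953) = -134870148/953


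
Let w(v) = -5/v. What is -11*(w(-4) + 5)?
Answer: -275/4 ≈ -68.750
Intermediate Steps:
-11*(w(-4) + 5) = -11*(-5/(-4) + 5) = -11*(-5*(-¼) + 5) = -11*(5/4 + 5) = -11*25/4 = -275/4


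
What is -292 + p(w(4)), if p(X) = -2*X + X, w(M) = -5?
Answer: -287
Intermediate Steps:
p(X) = -X
-292 + p(w(4)) = -292 - 1*(-5) = -292 + 5 = -287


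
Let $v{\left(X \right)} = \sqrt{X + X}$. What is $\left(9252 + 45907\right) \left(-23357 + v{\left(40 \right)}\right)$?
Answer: $-1288348763 + 220636 \sqrt{5} \approx -1.2879 \cdot 10^{9}$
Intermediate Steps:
$v{\left(X \right)} = \sqrt{2} \sqrt{X}$ ($v{\left(X \right)} = \sqrt{2 X} = \sqrt{2} \sqrt{X}$)
$\left(9252 + 45907\right) \left(-23357 + v{\left(40 \right)}\right) = \left(9252 + 45907\right) \left(-23357 + \sqrt{2} \sqrt{40}\right) = 55159 \left(-23357 + \sqrt{2} \cdot 2 \sqrt{10}\right) = 55159 \left(-23357 + 4 \sqrt{5}\right) = -1288348763 + 220636 \sqrt{5}$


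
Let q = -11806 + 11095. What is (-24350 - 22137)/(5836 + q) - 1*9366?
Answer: -48047237/5125 ≈ -9375.1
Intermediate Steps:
q = -711
(-24350 - 22137)/(5836 + q) - 1*9366 = (-24350 - 22137)/(5836 - 711) - 1*9366 = -46487/5125 - 9366 = -48047237/5125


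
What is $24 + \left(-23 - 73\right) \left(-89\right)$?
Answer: $8568$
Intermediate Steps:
$24 + \left(-23 - 73\right) \left(-89\right) = 24 - -8544 = 24 + 8544 = 8568$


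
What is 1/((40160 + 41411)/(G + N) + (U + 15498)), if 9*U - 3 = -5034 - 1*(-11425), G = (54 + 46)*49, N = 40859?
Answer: 19611/317898763 ≈ 6.1689e-5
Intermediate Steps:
G = 4900 (G = 100*49 = 4900)
U = 6394/9 (U = ⅓ + (-5034 - 1*(-11425))/9 = ⅓ + (-5034 + 11425)/9 = ⅓ + (⅑)*6391 = ⅓ + 6391/9 = 6394/9 ≈ 710.44)
1/((40160 + 41411)/(G + N) + (U + 15498)) = 1/((40160 + 41411)/(4900 + 40859) + (6394/9 + 15498)) = 1/(81571/45759 + 145876/9) = 1/(81571*(1/45759) + 145876/9) = 1/(11653/6537 + 145876/9) = 1/(317898763/19611) = 19611/317898763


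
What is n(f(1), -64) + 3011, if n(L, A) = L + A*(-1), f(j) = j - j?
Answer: 3075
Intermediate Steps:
f(j) = 0
n(L, A) = L - A
n(f(1), -64) + 3011 = (0 - 1*(-64)) + 3011 = (0 + 64) + 3011 = 64 + 3011 = 3075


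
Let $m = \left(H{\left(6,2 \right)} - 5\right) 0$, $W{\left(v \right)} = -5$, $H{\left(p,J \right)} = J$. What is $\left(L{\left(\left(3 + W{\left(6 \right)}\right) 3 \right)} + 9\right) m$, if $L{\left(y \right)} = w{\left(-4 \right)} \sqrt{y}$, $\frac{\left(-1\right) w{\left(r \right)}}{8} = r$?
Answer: $0$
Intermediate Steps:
$w{\left(r \right)} = - 8 r$
$L{\left(y \right)} = 32 \sqrt{y}$ ($L{\left(y \right)} = \left(-8\right) \left(-4\right) \sqrt{y} = 32 \sqrt{y}$)
$m = 0$ ($m = \left(2 - 5\right) 0 = \left(-3\right) 0 = 0$)
$\left(L{\left(\left(3 + W{\left(6 \right)}\right) 3 \right)} + 9\right) m = \left(32 \sqrt{\left(3 - 5\right) 3} + 9\right) 0 = \left(32 \sqrt{\left(-2\right) 3} + 9\right) 0 = \left(32 \sqrt{-6} + 9\right) 0 = \left(32 i \sqrt{6} + 9\right) 0 = \left(9 + 32 i \sqrt{6}\right) 0 = 0$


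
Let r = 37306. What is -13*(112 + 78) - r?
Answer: -39776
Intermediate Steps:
-13*(112 + 78) - r = -13*(112 + 78) - 1*37306 = -13*190 - 37306 = -2470 - 37306 = -39776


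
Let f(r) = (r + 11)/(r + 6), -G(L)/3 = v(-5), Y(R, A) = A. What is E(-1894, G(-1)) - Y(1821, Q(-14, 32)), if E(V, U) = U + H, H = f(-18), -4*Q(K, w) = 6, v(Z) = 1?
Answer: -11/12 ≈ -0.91667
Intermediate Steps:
Q(K, w) = -3/2 (Q(K, w) = -¼*6 = -3/2)
G(L) = -3 (G(L) = -3*1 = -3)
f(r) = (11 + r)/(6 + r)
H = 7/12 (H = (11 - 18)/(6 - 18) = -7/(-12) = -1/12*(-7) = 7/12 ≈ 0.58333)
E(V, U) = 7/12 + U (E(V, U) = U + 7/12 = 7/12 + U)
E(-1894, G(-1)) - Y(1821, Q(-14, 32)) = (7/12 - 3) - 1*(-3/2) = -29/12 + 3/2 = -11/12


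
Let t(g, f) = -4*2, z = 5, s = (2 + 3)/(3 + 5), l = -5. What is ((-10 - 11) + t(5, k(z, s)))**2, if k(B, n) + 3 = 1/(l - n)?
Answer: 841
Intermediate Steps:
s = 5/8 ≈ 0.62500
k(B, n) = -3 + 1/(-5 - n)
t(g, f) = -8
((-10 - 11) + t(5, k(z, s)))**2 = ((-10 - 11) - 8)**2 = (-21 - 8)**2 = (-29)**2 = 841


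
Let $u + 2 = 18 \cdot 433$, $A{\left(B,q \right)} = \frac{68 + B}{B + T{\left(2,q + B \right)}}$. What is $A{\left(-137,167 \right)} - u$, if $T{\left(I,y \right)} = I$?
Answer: $- \frac{350617}{45} \approx -7791.5$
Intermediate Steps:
$A{\left(B,q \right)} = \frac{68 + B}{2 + B}$ ($A{\left(B,q \right)} = \frac{68 + B}{B + 2} = \frac{68 + B}{2 + B}$)
$u = 7792$ ($u = -2 + 18 \cdot 433 = -2 + 7794 = 7792$)
$A{\left(-137,167 \right)} - u = \frac{68 - 137}{2 - 137} - 7792 = \frac{1}{-135} \left(-69\right) - 7792 = \left(- \frac{1}{135}\right) \left(-69\right) - 7792 = \frac{23}{45} - 7792 = - \frac{350617}{45}$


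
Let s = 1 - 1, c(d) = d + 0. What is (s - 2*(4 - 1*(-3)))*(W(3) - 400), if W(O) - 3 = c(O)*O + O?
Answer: 5390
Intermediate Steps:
c(d) = d
W(O) = 3 + O + O² (W(O) = 3 + (O*O + O) = 3 + (O² + O) = 3 + (O + O²) = 3 + O + O²)
s = 0
(s - 2*(4 - 1*(-3)))*(W(3) - 400) = (0 - 2*(4 - 1*(-3)))*((3 + 3 + 3²) - 400) = (0 - 2*(4 + 3))*((3 + 3 + 9) - 400) = (0 - 2*7)*(15 - 400) = (0 - 14)*(-385) = -14*(-385) = 5390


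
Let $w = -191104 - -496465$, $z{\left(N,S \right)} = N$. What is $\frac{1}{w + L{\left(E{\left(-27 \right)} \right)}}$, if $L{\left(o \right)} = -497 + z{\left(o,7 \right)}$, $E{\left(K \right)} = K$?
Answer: $\frac{1}{304837} \approx 3.2804 \cdot 10^{-6}$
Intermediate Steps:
$L{\left(o \right)} = -497 + o$
$w = 305361$ ($w = -191104 + 496465 = 305361$)
$\frac{1}{w + L{\left(E{\left(-27 \right)} \right)}} = \frac{1}{305361 - 524} = \frac{1}{304837}$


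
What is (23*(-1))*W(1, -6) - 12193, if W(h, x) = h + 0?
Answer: -12216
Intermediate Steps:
W(h, x) = h
(23*(-1))*W(1, -6) - 12193 = (23*(-1))*1 - 12193 = -23*1 - 12193 = -23 - 12193 = -12216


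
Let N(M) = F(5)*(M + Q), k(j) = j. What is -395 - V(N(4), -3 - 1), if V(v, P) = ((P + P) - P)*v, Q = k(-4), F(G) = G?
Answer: -395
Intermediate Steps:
Q = -4
N(M) = -20 + 5*M (N(M) = 5*(M - 4) = 5*(-4 + M) = -20 + 5*M)
V(v, P) = P*v (V(v, P) = (2*P - P)*v = P*v)
-395 - V(N(4), -3 - 1) = -395 - (-3 - 1)*(-20 + 5*4) = -395 - (-4)*(-20 + 20) = -395 - (-4)*0 = -395 - 1*0 = -395 + 0 = -395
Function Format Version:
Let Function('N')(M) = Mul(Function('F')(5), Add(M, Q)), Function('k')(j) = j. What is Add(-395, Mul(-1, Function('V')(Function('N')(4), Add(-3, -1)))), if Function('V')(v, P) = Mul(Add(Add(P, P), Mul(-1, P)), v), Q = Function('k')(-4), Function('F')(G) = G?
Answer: -395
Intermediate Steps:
Q = -4
Function('N')(M) = Add(-20, Mul(5, M)) (Function('N')(M) = Mul(5, Add(M, -4)) = Mul(5, Add(-4, M)) = Add(-20, Mul(5, M)))
Function('V')(v, P) = Mul(P, v) (Function('V')(v, P) = Mul(Add(Mul(2, P), Mul(-1, P)), v) = Mul(P, v))
Add(-395, Mul(-1, Function('V')(Function('N')(4), Add(-3, -1)))) = Add(-395, Mul(-1, Mul(Add(-3, -1), Add(-20, Mul(5, 4))))) = Add(-395, Mul(-1, Mul(-4, Add(-20, 20)))) = Add(-395, Mul(-1, Mul(-4, 0))) = Add(-395, Mul(-1, 0)) = Add(-395, 0) = -395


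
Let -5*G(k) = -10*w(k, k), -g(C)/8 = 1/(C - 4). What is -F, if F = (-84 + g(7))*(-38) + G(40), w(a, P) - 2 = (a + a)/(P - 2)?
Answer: -188188/57 ≈ -3301.5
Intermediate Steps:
w(a, P) = 2 + 2*a/(-2 + P) (w(a, P) = 2 + (a + a)/(P - 2) = 2 + (2*a)/(-2 + P) = 2 + 2*a/(-2 + P))
g(C) = -8/(-4 + C) (g(C) = -8/(C - 4) = -8/(-4 + C))
G(k) = 4*(-2 + 2*k)/(-2 + k) (G(k) = -(-2)*2*(-2 + k + k)/(-2 + k) = -(-2)*2*(-2 + 2*k)/(-2 + k) = -(-4)*(-2 + 2*k)/(-2 + k) = 4*(-2 + 2*k)/(-2 + k))
F = 188188/57 (F = (-84 - 8/(-4 + 7))*(-38) + 8*(-1 + 40)/(-2 + 40) = (-84 - 8/3)*(-38) + 8*39/38 = (-84 - 8*1/3)*(-38) + 8*(1/38)*39 = (-84 - 8/3)*(-38) + 156/19 = -260/3*(-38) + 156/19 = 9880/3 + 156/19 = 188188/57 ≈ 3301.5)
-F = -1*188188/57 = -188188/57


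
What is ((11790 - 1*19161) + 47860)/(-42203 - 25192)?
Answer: -40489/67395 ≈ -0.60077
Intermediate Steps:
((11790 - 1*19161) + 47860)/(-42203 - 25192) = ((11790 - 19161) + 47860)/(-67395) = (-7371 + 47860)*(-1/67395) = 40489*(-1/67395) = -40489/67395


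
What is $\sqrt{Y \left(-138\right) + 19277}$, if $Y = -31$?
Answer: $\sqrt{23555} \approx 153.48$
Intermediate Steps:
$\sqrt{Y \left(-138\right) + 19277} = \sqrt{\left(-31\right) \left(-138\right) + 19277} = \sqrt{4278 + 19277} = \sqrt{23555}$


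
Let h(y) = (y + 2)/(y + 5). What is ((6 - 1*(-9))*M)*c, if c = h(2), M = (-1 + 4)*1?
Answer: 180/7 ≈ 25.714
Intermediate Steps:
M = 3 (M = 3*1 = 3)
h(y) = (2 + y)/(5 + y)
c = 4/7 (c = (2 + 2)/(5 + 2) = 4/7 ≈ 0.57143)
((6 - 1*(-9))*M)*c = ((6 - 1*(-9))*3)*(4/7) = ((6 + 9)*3)*(4/7) = (15*3)*(4/7) = 45*(4/7) = 180/7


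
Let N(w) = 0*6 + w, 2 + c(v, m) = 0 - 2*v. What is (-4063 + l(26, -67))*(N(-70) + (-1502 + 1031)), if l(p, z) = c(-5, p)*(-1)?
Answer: 2202411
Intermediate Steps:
c(v, m) = -2 - 2*v (c(v, m) = -2 + (0 - 2*v) = -2 - 2*v)
N(w) = w (N(w) = 0 + w = w)
l(p, z) = -8 (l(p, z) = (-2 - 2*(-5))*(-1) = (-2 + 10)*(-1) = 8*(-1) = -8)
(-4063 + l(26, -67))*(N(-70) + (-1502 + 1031)) = (-4063 - 8)*(-70 + (-1502 + 1031)) = -4071*(-70 - 471) = -4071*(-541) = 2202411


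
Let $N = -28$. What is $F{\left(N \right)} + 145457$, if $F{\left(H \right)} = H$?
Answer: $145429$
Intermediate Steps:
$F{\left(N \right)} + 145457 = -28 + 145457 = 145429$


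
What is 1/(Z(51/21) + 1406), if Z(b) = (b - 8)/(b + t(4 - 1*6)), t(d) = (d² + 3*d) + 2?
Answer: 17/23863 ≈ 0.00071240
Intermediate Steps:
t(d) = 2 + d² + 3*d
Z(b) = (-8 + b)/b (Z(b) = (b - 8)/(b + (2 + (4 - 1*6)² + 3*(4 - 1*6))) = (-8 + b)/(b + (2 + (4 - 6)² + 3*(4 - 6))) = (-8 + b)/(b + (2 + (-2)² + 3*(-2))) = (-8 + b)/(b + (2 + 4 - 6)) = (-8 + b)/(b + 0) = (-8 + b)/b)
1/(Z(51/21) + 1406) = 1/((-8 + 51/21)/((51/21)) + 1406) = 1/((-8 + 51*(1/21))/((51*(1/21))) + 1406) = 1/((-8 + 17/7)/(17/7) + 1406) = 1/((7/17)*(-39/7) + 1406) = 1/(-39/17 + 1406) = 1/(23863/17) = 17/23863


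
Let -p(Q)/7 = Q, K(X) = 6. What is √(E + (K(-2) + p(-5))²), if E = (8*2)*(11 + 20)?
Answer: √2177 ≈ 46.658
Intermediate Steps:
p(Q) = -7*Q
E = 496 (E = 16*31 = 496)
√(E + (K(-2) + p(-5))²) = √(496 + (6 - 7*(-5))²) = √(496 + (6 + 35)²) = √(496 + 41²) = √(496 + 1681) = √2177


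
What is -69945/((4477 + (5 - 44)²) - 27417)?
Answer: 69945/21419 ≈ 3.2656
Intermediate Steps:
-69945/((4477 + (5 - 44)²) - 27417) = -69945/((4477 + (-39)²) - 27417) = -69945/((4477 + 1521) - 27417) = -69945/(5998 - 27417) = -69945/(-21419) = -69945*(-1/21419) = 69945/21419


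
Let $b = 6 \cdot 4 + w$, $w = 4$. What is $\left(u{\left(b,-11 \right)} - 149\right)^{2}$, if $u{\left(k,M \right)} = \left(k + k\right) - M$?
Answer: $6724$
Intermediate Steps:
$b = 28$ ($b = 6 \cdot 4 + 4 = 24 + 4 = 28$)
$u{\left(k,M \right)} = - M + 2 k$ ($u{\left(k,M \right)} = 2 k - M = - M + 2 k$)
$\left(u{\left(b,-11 \right)} - 149\right)^{2} = \left(\left(\left(-1\right) \left(-11\right) + 2 \cdot 28\right) - 149\right)^{2} = \left(\left(11 + 56\right) - 149\right)^{2} = \left(67 - 149\right)^{2} = \left(-82\right)^{2} = 6724$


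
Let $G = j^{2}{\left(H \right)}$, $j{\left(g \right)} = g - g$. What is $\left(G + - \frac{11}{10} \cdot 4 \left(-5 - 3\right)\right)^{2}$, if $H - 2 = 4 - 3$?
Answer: $\frac{30976}{25} \approx 1239.0$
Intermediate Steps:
$H = 3$ ($H = 2 + \left(4 - 3\right) = 2 + 1 = 3$)
$j{\left(g \right)} = 0$
$G = 0$ ($G = 0^{2} = 0$)
$\left(G + - \frac{11}{10} \cdot 4 \left(-5 - 3\right)\right)^{2} = \left(0 + - \frac{11}{10} \cdot 4 \left(-5 - 3\right)\right)^{2} = \left(0 + \left(-11\right) \frac{1}{10} \cdot 4 \left(-8\right)\right)^{2} = \left(0 - - \frac{176}{5}\right)^{2} = \left(0 + \frac{176}{5}\right)^{2} = \left(\frac{176}{5}\right)^{2} = \frac{30976}{25}$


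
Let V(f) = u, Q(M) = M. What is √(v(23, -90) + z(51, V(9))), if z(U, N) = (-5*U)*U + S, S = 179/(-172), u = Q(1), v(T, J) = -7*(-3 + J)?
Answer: I*√91377881/86 ≈ 111.15*I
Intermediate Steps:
v(T, J) = 21 - 7*J
u = 1
V(f) = 1
S = -179/172 (S = 179*(-1/172) = -179/172 ≈ -1.0407)
z(U, N) = -179/172 - 5*U² (z(U, N) = (-5*U)*U - 179/172 = -5*U² - 179/172 = -179/172 - 5*U²)
√(v(23, -90) + z(51, V(9))) = √((21 - 7*(-90)) + (-179/172 - 5*51²)) = √((21 + 630) + (-179/172 - 5*2601)) = √(651 + (-179/172 - 13005)) = √(651 - 2237039/172) = √(-2125067/172) = I*√91377881/86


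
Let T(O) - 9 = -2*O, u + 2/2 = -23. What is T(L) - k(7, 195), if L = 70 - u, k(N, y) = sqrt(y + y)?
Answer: -179 - sqrt(390) ≈ -198.75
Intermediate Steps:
u = -24 (u = -1 - 23 = -24)
k(N, y) = sqrt(2)*sqrt(y) (k(N, y) = sqrt(2*y) = sqrt(2)*sqrt(y))
L = 94 (L = 70 - 1*(-24) = 70 + 24 = 94)
T(O) = 9 - 2*O
T(L) - k(7, 195) = (9 - 2*94) - sqrt(2)*sqrt(195) = (9 - 188) - sqrt(390) = -179 - sqrt(390)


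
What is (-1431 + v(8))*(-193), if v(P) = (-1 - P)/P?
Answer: 2211201/8 ≈ 2.7640e+5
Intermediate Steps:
v(P) = (-1 - P)/P
(-1431 + v(8))*(-193) = (-1431 + (-1 - 1*8)/8)*(-193) = (-1431 + (-1 - 8)/8)*(-193) = (-1431 + (⅛)*(-9))*(-193) = (-1431 - 9/8)*(-193) = -11457/8*(-193) = 2211201/8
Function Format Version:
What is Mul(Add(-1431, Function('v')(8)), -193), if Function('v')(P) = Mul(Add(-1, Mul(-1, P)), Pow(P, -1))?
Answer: Rational(2211201, 8) ≈ 2.7640e+5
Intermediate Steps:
Function('v')(P) = Mul(Pow(P, -1), Add(-1, Mul(-1, P)))
Mul(Add(-1431, Function('v')(8)), -193) = Mul(Add(-1431, Mul(Pow(8, -1), Add(-1, Mul(-1, 8)))), -193) = Mul(Add(-1431, Mul(Rational(1, 8), Add(-1, -8))), -193) = Mul(Add(-1431, Mul(Rational(1, 8), -9)), -193) = Mul(Add(-1431, Rational(-9, 8)), -193) = Mul(Rational(-11457, 8), -193) = Rational(2211201, 8)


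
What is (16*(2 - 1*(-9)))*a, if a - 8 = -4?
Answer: 704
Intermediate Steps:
a = 4 (a = 8 - 4 = 4)
(16*(2 - 1*(-9)))*a = (16*(2 - 1*(-9)))*4 = (16*(2 + 9))*4 = (16*11)*4 = 176*4 = 704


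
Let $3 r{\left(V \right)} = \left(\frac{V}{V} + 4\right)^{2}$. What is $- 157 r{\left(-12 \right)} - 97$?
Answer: $- \frac{4216}{3} \approx -1405.3$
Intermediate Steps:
$r{\left(V \right)} = \frac{25}{3}$ ($r{\left(V \right)} = \frac{\left(\frac{V}{V} + 4\right)^{2}}{3} = \frac{\left(1 + 4\right)^{2}}{3} = \frac{5^{2}}{3} = \frac{1}{3} \cdot 25 = \frac{25}{3}$)
$- 157 r{\left(-12 \right)} - 97 = \left(-157\right) \frac{25}{3} - 97 = - \frac{3925}{3} - 97 = - \frac{4216}{3}$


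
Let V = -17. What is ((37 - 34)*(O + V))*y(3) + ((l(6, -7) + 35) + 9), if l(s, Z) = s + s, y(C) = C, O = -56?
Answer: -601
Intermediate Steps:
l(s, Z) = 2*s
((37 - 34)*(O + V))*y(3) + ((l(6, -7) + 35) + 9) = ((37 - 34)*(-56 - 17))*3 + ((2*6 + 35) + 9) = (3*(-73))*3 + ((12 + 35) + 9) = -219*3 + (47 + 9) = -657 + 56 = -601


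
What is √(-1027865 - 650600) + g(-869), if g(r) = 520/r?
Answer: -520/869 + I*√1678465 ≈ -0.59839 + 1295.6*I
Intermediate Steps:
√(-1027865 - 650600) + g(-869) = √(-1027865 - 650600) + 520/(-869) = √(-1678465) + 520*(-1/869) = I*√1678465 - 520/869 = -520/869 + I*√1678465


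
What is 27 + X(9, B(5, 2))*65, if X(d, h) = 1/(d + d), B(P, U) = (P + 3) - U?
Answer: 551/18 ≈ 30.611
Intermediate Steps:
B(P, U) = 3 + P - U (B(P, U) = (3 + P) - U = 3 + P - U)
X(d, h) = 1/(2*d)
27 + X(9, B(5, 2))*65 = 27 + ((1/2)/9)*65 = 27 + ((1/2)*(1/9))*65 = 27 + (1/18)*65 = 27 + 65/18 = 551/18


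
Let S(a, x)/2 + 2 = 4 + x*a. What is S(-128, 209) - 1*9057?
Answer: -62557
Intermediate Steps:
S(a, x) = 4 + 2*a*x (S(a, x) = -4 + 2*(4 + x*a) = -4 + 2*(4 + a*x) = -4 + (8 + 2*a*x) = 4 + 2*a*x)
S(-128, 209) - 1*9057 = (4 + 2*(-128)*209) - 1*9057 = (4 - 53504) - 9057 = -53500 - 9057 = -62557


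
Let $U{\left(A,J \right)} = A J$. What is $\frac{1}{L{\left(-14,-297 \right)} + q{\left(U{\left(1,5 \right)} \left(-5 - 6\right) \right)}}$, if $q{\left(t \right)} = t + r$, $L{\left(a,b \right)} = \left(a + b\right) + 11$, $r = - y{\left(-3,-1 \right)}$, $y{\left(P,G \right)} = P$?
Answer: $- \frac{1}{352} \approx -0.0028409$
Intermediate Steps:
$r = 3$ ($r = \left(-1\right) \left(-3\right) = 3$)
$L{\left(a,b \right)} = 11 + a + b$
$q{\left(t \right)} = 3 + t$ ($q{\left(t \right)} = t + 3 = 3 + t$)
$\frac{1}{L{\left(-14,-297 \right)} + q{\left(U{\left(1,5 \right)} \left(-5 - 6\right) \right)}} = \frac{1}{\left(11 - 14 - 297\right) + \left(3 + 1 \cdot 5 \left(-5 - 6\right)\right)} = \frac{1}{-300 + \left(3 + 5 \left(-11\right)\right)} = \frac{1}{-300 + \left(3 - 55\right)} = \frac{1}{-300 - 52} = \frac{1}{-352} = - \frac{1}{352}$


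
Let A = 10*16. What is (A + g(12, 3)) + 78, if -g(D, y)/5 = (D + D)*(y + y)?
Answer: -482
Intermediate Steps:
g(D, y) = -20*D*y (g(D, y) = -5*(D + D)*(y + y) = -5*2*D*2*y = -20*D*y)
A = 160
(A + g(12, 3)) + 78 = (160 - 20*12*3) + 78 = (160 - 720) + 78 = -560 + 78 = -482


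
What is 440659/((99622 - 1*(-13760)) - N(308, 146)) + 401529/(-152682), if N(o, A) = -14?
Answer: 3624819159/2885588012 ≈ 1.2562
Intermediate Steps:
440659/((99622 - 1*(-13760)) - N(308, 146)) + 401529/(-152682) = 440659/((99622 - 1*(-13760)) - 1*(-14)) + 401529/(-152682) = 440659/((99622 + 13760) + 14) + 401529*(-1/152682) = 440659/(113382 + 14) - 133843/50894 = 440659/113396 - 133843/50894 = 3624819159/2885588012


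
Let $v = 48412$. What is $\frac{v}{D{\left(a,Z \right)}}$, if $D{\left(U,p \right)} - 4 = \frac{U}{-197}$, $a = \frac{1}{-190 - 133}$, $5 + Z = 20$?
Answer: $\frac{3080503972}{254525} \approx 12103.0$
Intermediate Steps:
$Z = 15$ ($Z = -5 + 20 = 15$)
$a = - \frac{1}{323}$ ($a = \frac{1}{-323} = - \frac{1}{323} \approx -0.003096$)
$D{\left(U,p \right)} = 4 - \frac{U}{197}$ ($D{\left(U,p \right)} = 4 + \frac{U}{-197} = 4 + U \left(- \frac{1}{197}\right) = 4 - \frac{U}{197}$)
$\frac{v}{D{\left(a,Z \right)}} = \frac{48412}{4 - - \frac{1}{63631}} = \frac{48412}{4 + \frac{1}{63631}} = \frac{48412}{\frac{254525}{63631}} = 48412 \cdot \frac{63631}{254525} = \frac{3080503972}{254525}$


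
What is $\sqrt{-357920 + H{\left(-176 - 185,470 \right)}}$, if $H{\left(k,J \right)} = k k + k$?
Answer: $2 i \sqrt{56990} \approx 477.45 i$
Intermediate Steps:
$H{\left(k,J \right)} = k + k^{2}$ ($H{\left(k,J \right)} = k^{2} + k = k + k^{2}$)
$\sqrt{-357920 + H{\left(-176 - 185,470 \right)}} = \sqrt{-357920 + \left(-176 - 185\right) \left(1 - 361\right)} = \sqrt{-357920 - 361 \left(1 - 361\right)} = \sqrt{-357920 - -129960} = \sqrt{-357920 + 129960} = \sqrt{-227960} = 2 i \sqrt{56990}$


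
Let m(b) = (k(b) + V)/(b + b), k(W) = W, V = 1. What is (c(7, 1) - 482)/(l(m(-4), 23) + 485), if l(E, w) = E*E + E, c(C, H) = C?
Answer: -30400/31073 ≈ -0.97834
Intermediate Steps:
m(b) = (1 + b)/(2*b) (m(b) = (b + 1)/(b + b) = (1 + b)/((2*b)) = (1 + b)*(1/(2*b)) = (1 + b)/(2*b))
l(E, w) = E + E² (l(E, w) = E² + E = E + E²)
(c(7, 1) - 482)/(l(m(-4), 23) + 485) = (7 - 482)/(((½)*(1 - 4)/(-4))*(1 + (½)*(1 - 4)/(-4)) + 485) = -475/(((½)*(-¼)*(-3))*(1 + (½)*(-¼)*(-3)) + 485) = -475/(3*(1 + 3/8)/8 + 485) = -475/((3/8)*(11/8) + 485) = -475/(33/64 + 485) = -475/31073/64 = -475*64/31073 = -30400/31073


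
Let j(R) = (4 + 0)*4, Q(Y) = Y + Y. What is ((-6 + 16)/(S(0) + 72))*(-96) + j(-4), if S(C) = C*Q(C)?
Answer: 8/3 ≈ 2.6667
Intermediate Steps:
Q(Y) = 2*Y
S(C) = 2*C**2 (S(C) = C*(2*C) = 2*C**2)
j(R) = 16 (j(R) = 4*4 = 16)
((-6 + 16)/(S(0) + 72))*(-96) + j(-4) = ((-6 + 16)/(2*0**2 + 72))*(-96) + 16 = (10/(2*0 + 72))*(-96) + 16 = (10/(0 + 72))*(-96) + 16 = (10/72)*(-96) + 16 = (10*(1/72))*(-96) + 16 = (5/36)*(-96) + 16 = -40/3 + 16 = 8/3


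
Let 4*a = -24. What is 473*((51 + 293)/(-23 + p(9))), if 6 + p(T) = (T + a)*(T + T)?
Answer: 162712/25 ≈ 6508.5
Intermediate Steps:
a = -6 (a = (¼)*(-24) = -6)
p(T) = -6 + 2*T*(-6 + T) (p(T) = -6 + (T - 6)*(T + T) = -6 + (-6 + T)*(2*T) = -6 + 2*T*(-6 + T))
473*((51 + 293)/(-23 + p(9))) = 473*((51 + 293)/(-23 + (-6 - 12*9 + 2*9²))) = 473*(344/(-23 + (-6 - 108 + 2*81))) = 473*(344/(-23 + (-6 - 108 + 162))) = 473*(344/(-23 + 48)) = 473*(344/25) = 162712/25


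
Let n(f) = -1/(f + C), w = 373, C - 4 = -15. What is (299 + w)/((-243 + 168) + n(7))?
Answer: -2688/299 ≈ -8.9900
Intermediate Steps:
C = -11 (C = 4 - 15 = -11)
n(f) = -1/(-11 + f) (n(f) = -1/(f - 11) = -1/(-11 + f))
(299 + w)/((-243 + 168) + n(7)) = (299 + 373)/((-243 + 168) - 1/(-11 + 7)) = 672/(-75 - 1/(-4)) = 672/(-75 - 1*(-¼)) = 672/(-75 + ¼) = 672/(-299/4) = 672*(-4/299) = -2688/299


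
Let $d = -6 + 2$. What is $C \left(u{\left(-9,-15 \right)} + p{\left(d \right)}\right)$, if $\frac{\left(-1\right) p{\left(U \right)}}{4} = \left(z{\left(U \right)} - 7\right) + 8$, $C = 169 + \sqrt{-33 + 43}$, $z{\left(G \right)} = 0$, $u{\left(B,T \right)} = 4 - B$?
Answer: $1521 + 9 \sqrt{10} \approx 1549.5$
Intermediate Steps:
$d = -4$
$C = 169 + \sqrt{10} \approx 172.16$
$p{\left(U \right)} = -4$ ($p{\left(U \right)} = - 4 \left(\left(0 - 7\right) + 8\right) = - 4 \left(-7 + 8\right) = \left(-4\right) 1 = -4$)
$C \left(u{\left(-9,-15 \right)} + p{\left(d \right)}\right) = \left(169 + \sqrt{10}\right) \left(\left(4 - -9\right) - 4\right) = \left(169 + \sqrt{10}\right) \left(\left(4 + 9\right) - 4\right) = \left(169 + \sqrt{10}\right) \left(13 - 4\right) = \left(169 + \sqrt{10}\right) 9 = 1521 + 9 \sqrt{10}$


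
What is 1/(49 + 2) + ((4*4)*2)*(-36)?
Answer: -58751/51 ≈ -1152.0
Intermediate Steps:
1/(49 + 2) + ((4*4)*2)*(-36) = 1/51 + (16*2)*(-36) = 1/51 + 32*(-36) = 1/51 - 1152 = -58751/51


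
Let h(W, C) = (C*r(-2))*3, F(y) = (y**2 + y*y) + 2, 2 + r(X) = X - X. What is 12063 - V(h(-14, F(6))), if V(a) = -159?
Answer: 12222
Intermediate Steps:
r(X) = -2 (r(X) = -2 + (X - X) = -2 + 0 = -2)
F(y) = 2 + 2*y**2 (F(y) = (y**2 + y**2) + 2 = 2*y**2 + 2 = 2 + 2*y**2)
h(W, C) = -6*C (h(W, C) = (C*(-2))*3 = -2*C*3 = -6*C)
12063 - V(h(-14, F(6))) = 12063 - 1*(-159) = 12063 + 159 = 12222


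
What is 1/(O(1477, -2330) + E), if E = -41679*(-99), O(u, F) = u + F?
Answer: 1/4125368 ≈ 2.4240e-7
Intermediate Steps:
O(u, F) = F + u
E = 4126221
1/(O(1477, -2330) + E) = 1/((-2330 + 1477) + 4126221) = 1/(-853 + 4126221) = 1/4125368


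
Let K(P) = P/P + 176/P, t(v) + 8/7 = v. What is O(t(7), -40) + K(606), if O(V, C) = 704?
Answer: 213703/303 ≈ 705.29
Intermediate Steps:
t(v) = -8/7 + v
K(P) = 1 + 176/P
O(t(7), -40) + K(606) = 704 + (176 + 606)/606 = 704 + (1/606)*782 = 704 + 391/303 = 213703/303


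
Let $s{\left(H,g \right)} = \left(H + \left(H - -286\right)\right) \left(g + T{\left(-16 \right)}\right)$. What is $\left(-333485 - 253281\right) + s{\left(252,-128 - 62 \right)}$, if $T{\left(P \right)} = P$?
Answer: $-749506$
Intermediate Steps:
$s{\left(H,g \right)} = \left(-16 + g\right) \left(286 + 2 H\right)$ ($s{\left(H,g \right)} = \left(H + \left(H - -286\right)\right) \left(g - 16\right) = \left(H + \left(H + 286\right)\right) \left(-16 + g\right) = \left(H + \left(286 + H\right)\right) \left(-16 + g\right) = \left(286 + 2 H\right) \left(-16 + g\right) = \left(-16 + g\right) \left(286 + 2 H\right)$)
$\left(-333485 - 253281\right) + s{\left(252,-128 - 62 \right)} = \left(-333485 - 253281\right) + \left(-4576 - 8064 + 286 \left(-128 - 62\right) + 2 \cdot 252 \left(-128 - 62\right)\right) = -586766 + \left(-4576 - 8064 + 286 \left(-190\right) + 2 \cdot 252 \left(-190\right)\right) = -586766 - 162740 = -749506$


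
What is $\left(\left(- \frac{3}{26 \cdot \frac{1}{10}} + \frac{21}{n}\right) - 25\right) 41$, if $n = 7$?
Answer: $- \frac{12341}{13} \approx -949.31$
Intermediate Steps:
$\left(\left(- \frac{3}{26 \cdot \frac{1}{10}} + \frac{21}{n}\right) - 25\right) 41 = \left(\left(- \frac{3}{26 \cdot \frac{1}{10}} + \frac{21}{7}\right) - 25\right) 41 = \left(\left(- \frac{3}{26 \cdot \frac{1}{10}} + 21 \cdot \frac{1}{7}\right) - 25\right) 41 = \left(\left(- \frac{3}{\frac{13}{5}} + 3\right) - 25\right) 41 = \left(\left(\left(-3\right) \frac{5}{13} + 3\right) - 25\right) 41 = \left(\left(- \frac{15}{13} + 3\right) - 25\right) 41 = \left(\frac{24}{13} - 25\right) 41 = \left(- \frac{301}{13}\right) 41 = - \frac{12341}{13}$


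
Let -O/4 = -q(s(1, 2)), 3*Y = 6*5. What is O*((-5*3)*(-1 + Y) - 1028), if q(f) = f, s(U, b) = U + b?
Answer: -13956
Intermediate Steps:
Y = 10 (Y = (6*5)/3 = (⅓)*30 = 10)
O = 12 (O = -(-4)*(1 + 2) = -(-4)*3 = -4*(-3) = 12)
O*((-5*3)*(-1 + Y) - 1028) = 12*((-5*3)*(-1 + 10) - 1028) = 12*(-15*9 - 1028) = 12*(-135 - 1028) = 12*(-1163) = -13956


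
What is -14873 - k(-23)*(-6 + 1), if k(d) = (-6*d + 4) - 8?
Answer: -14203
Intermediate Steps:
k(d) = -4 - 6*d (k(d) = (4 - 6*d) - 8 = -4 - 6*d)
-14873 - k(-23)*(-6 + 1) = -14873 - (-4 - 6*(-23))*(-6 + 1) = -14873 - (-4 + 138)*(-5) = -14873 - 134*(-5) = -14873 - 1*(-670) = -14873 + 670 = -14203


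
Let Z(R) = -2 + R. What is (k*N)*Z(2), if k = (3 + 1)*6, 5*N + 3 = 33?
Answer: 0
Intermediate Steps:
N = 6 (N = -3/5 + (1/5)*33 = -3/5 + 33/5 = 6)
k = 24 (k = 4*6 = 24)
(k*N)*Z(2) = (24*6)*(-2 + 2) = 144*0 = 0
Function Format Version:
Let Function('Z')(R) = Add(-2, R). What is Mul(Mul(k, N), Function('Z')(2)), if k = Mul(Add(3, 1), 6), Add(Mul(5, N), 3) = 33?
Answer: 0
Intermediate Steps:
N = 6 (N = Add(Rational(-3, 5), Mul(Rational(1, 5), 33)) = Add(Rational(-3, 5), Rational(33, 5)) = 6)
k = 24 (k = Mul(4, 6) = 24)
Mul(Mul(k, N), Function('Z')(2)) = Mul(Mul(24, 6), Add(-2, 2)) = Mul(144, 0) = 0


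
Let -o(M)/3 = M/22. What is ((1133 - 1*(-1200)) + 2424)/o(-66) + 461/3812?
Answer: 18137833/34308 ≈ 528.68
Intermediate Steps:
o(M) = -3*M/22
((1133 - 1*(-1200)) + 2424)/o(-66) + 461/3812 = ((1133 - 1*(-1200)) + 2424)/((-3/22*(-66))) + 461/3812 = ((1133 + 1200) + 2424)/9 + 461*(1/3812) = (2333 + 2424)*(⅑) + 461/3812 = 4757*(⅑) + 461/3812 = 4757/9 + 461/3812 = 18137833/34308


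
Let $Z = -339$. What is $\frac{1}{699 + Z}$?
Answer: $\frac{1}{360} \approx 0.0027778$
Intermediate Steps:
$\frac{1}{699 + Z} = \frac{1}{699 - 339} = \frac{1}{360}$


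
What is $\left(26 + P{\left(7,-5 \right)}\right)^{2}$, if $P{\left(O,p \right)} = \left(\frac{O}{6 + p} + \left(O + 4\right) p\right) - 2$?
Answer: $576$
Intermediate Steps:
$P{\left(O,p \right)} = -2 + \frac{O}{6 + p} + p \left(4 + O\right)$ ($P{\left(O,p \right)} = \left(\frac{O}{6 + p} + \left(4 + O\right) p\right) - 2 = \left(\frac{O}{6 + p} + p \left(4 + O\right)\right) - 2 = -2 + \frac{O}{6 + p} + p \left(4 + O\right)$)
$\left(26 + P{\left(7,-5 \right)}\right)^{2} = \left(26 + \frac{-12 + 7 + 4 \left(-5\right)^{2} + 22 \left(-5\right) + 7 \left(-5\right)^{2} + 6 \cdot 7 \left(-5\right)}{6 - 5}\right)^{2} = \left(26 + \frac{-12 + 7 + 4 \cdot 25 - 110 + 7 \cdot 25 - 210}{1}\right)^{2} = \left(26 + 1 \left(-12 + 7 + 100 - 110 + 175 - 210\right)\right)^{2} = \left(26 + 1 \left(-50\right)\right)^{2} = \left(26 - 50\right)^{2} = \left(-24\right)^{2} = 576$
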